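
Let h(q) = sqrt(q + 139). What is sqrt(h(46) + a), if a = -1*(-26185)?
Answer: sqrt(26185 + sqrt(185)) ≈ 161.86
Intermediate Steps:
h(q) = sqrt(139 + q)
a = 26185
sqrt(h(46) + a) = sqrt(sqrt(139 + 46) + 26185) = sqrt(sqrt(185) + 26185) = sqrt(26185 + sqrt(185))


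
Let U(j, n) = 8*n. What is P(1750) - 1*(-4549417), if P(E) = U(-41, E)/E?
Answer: 4549425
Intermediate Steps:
P(E) = 8 (P(E) = (8*E)/E = 8)
P(1750) - 1*(-4549417) = 8 - 1*(-4549417) = 8 + 4549417 = 4549425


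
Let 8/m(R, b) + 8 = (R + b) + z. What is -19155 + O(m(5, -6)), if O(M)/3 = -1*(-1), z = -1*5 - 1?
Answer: -19152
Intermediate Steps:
z = -6 (z = -5 - 1 = -6)
m(R, b) = 8/(-14 + R + b) (m(R, b) = 8/(-8 + ((R + b) - 6)) = 8/(-8 + (-6 + R + b)) = 8/(-14 + R + b))
O(M) = 3 (O(M) = 3*(-1*(-1)) = 3*1 = 3)
-19155 + O(m(5, -6)) = -19155 + 3 = -19152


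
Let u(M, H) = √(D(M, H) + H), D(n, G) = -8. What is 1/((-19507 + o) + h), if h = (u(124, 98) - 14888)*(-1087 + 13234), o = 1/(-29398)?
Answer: -31262075063901754/5654182993292499745897997 - 31493857444164*√10/28270914966462498729489985 ≈ -5.5325e-9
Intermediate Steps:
o = -1/29398 ≈ -3.4016e-5
u(M, H) = √(-8 + H)
h = -180844536 + 36441*√10 (h = (√(-8 + 98) - 14888)*(-1087 + 13234) = (√90 - 14888)*12147 = (3*√10 - 14888)*12147 = (-14888 + 3*√10)*12147 = -180844536 + 36441*√10 ≈ -1.8073e+8)
1/((-19507 + o) + h) = 1/((-19507 - 1/29398) + (-180844536 + 36441*√10)) = 1/(-573466787/29398 + (-180844536 + 36441*√10)) = 1/(-5317041136115/29398 + 36441*√10)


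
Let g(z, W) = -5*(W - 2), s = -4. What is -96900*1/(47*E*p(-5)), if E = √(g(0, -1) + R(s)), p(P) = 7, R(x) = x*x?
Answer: -96900*√31/10199 ≈ -52.899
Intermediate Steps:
g(z, W) = 10 - 5*W (g(z, W) = -5*(-2 + W) = 10 - 5*W)
R(x) = x²
E = √31 (E = √((10 - 5*(-1)) + (-4)²) = √((10 + 5) + 16) = √(15 + 16) = √31 ≈ 5.5678)
-96900*1/(47*E*p(-5)) = -96900*√31/10199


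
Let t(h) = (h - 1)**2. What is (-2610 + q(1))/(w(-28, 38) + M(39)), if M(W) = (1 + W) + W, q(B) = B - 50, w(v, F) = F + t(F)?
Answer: -2659/1486 ≈ -1.7894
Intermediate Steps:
t(h) = (-1 + h)**2
w(v, F) = F + (-1 + F)**2
q(B) = -50 + B
M(W) = 1 + 2*W
(-2610 + q(1))/(w(-28, 38) + M(39)) = (-2610 + (-50 + 1))/((38 + (-1 + 38)**2) + (1 + 2*39)) = (-2610 - 49)/((38 + 37**2) + (1 + 78)) = -2659/((38 + 1369) + 79) = -2659/(1407 + 79) = -2659/1486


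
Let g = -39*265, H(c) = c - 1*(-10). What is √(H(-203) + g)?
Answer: 4*I*√658 ≈ 102.61*I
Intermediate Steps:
H(c) = 10 + c (H(c) = c + 10 = 10 + c)
g = -10335
√(H(-203) + g) = √((10 - 203) - 10335) = √(-193 - 10335) = √(-10528) = 4*I*√658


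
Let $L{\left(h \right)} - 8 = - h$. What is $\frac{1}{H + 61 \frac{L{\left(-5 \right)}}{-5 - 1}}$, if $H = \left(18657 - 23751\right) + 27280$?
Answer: $\frac{6}{132323} \approx 4.5344 \cdot 10^{-5}$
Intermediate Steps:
$L{\left(h \right)} = 8 - h$
$H = 22186$ ($H = -5094 + 27280 = 22186$)
$\frac{1}{H + 61 \frac{L{\left(-5 \right)}}{-5 - 1}} = \frac{1}{22186 + 61 \frac{8 - -5}{-5 - 1}} = \frac{1}{22186 + 61 \frac{8 + 5}{-5 - 1}} = \frac{1}{22186 + 61 \frac{1}{-6} \cdot 13} = \frac{1}{22186 + 61 \left(\left(- \frac{1}{6}\right) 13\right)} = \frac{1}{22186 + 61 \left(- \frac{13}{6}\right)} = \frac{1}{22186 - \frac{793}{6}} = \frac{1}{\frac{132323}{6}} = \frac{6}{132323}$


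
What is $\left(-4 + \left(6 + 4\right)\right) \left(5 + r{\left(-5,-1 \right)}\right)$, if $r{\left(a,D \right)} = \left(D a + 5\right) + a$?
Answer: $60$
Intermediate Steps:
$r{\left(a,D \right)} = 5 + a + D a$ ($r{\left(a,D \right)} = \left(5 + D a\right) + a = 5 + a + D a$)
$\left(-4 + \left(6 + 4\right)\right) \left(5 + r{\left(-5,-1 \right)}\right) = \left(-4 + \left(6 + 4\right)\right) \left(5 - -5\right) = \left(-4 + 10\right) \left(5 + \left(5 - 5 + 5\right)\right) = 6 \left(5 + 5\right) = 6 \cdot 10 = 60$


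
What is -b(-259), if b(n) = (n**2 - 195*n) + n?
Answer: -117327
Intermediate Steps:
b(n) = n**2 - 194*n
-b(-259) = -(-259)*(-194 - 259) = -(-259)*(-453) = -1*117327 = -117327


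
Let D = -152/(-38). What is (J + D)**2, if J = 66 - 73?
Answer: 9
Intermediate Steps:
J = -7
D = 4 (D = -152*(-1/38) = 4)
(J + D)**2 = (-7 + 4)**2 = (-3)**2 = 9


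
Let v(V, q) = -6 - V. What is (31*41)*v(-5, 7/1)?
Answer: -1271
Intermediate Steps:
(31*41)*v(-5, 7/1) = (31*41)*(-6 - 1*(-5)) = 1271*(-6 + 5) = 1271*(-1) = -1271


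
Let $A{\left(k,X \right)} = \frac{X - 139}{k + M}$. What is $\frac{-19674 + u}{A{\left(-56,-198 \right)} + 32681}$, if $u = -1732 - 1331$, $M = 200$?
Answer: $- \frac{251856}{361979} \approx -0.69578$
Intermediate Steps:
$A{\left(k,X \right)} = \frac{-139 + X}{200 + k}$ ($A{\left(k,X \right)} = \frac{X - 139}{k + 200} = \frac{-139 + X}{200 + k}$)
$u = -3063$ ($u = -1732 - 1331 = -3063$)
$\frac{-19674 + u}{A{\left(-56,-198 \right)} + 32681} = \frac{-19674 - 3063}{\frac{-139 - 198}{200 - 56} + 32681} = - \frac{22737}{\frac{1}{144} \left(-337\right) + 32681} = - \frac{22737}{- \frac{337}{144} + 32681} = - \frac{22737}{\frac{4705727}{144}} = \left(-22737\right) \frac{144}{4705727} = - \frac{251856}{361979}$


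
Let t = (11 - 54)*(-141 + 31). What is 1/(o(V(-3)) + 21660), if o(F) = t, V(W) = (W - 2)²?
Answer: 1/26390 ≈ 3.7893e-5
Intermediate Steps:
V(W) = (-2 + W)²
t = 4730 (t = -43*(-110) = 4730)
o(F) = 4730
1/(o(V(-3)) + 21660) = 1/(4730 + 21660) = 1/26390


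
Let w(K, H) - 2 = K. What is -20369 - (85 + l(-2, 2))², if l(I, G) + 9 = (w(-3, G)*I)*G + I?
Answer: -26453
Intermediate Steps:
w(K, H) = 2 + K
l(I, G) = -9 + I - G*I (l(I, G) = -9 + (((2 - 3)*I)*G + I) = -9 + ((-I)*G + I) = -9 + (-G*I + I) = -9 + (I - G*I) = -9 + I - G*I)
-20369 - (85 + l(-2, 2))² = -20369 - (85 + (-9 - 2 - 1*2*(-2)))² = -20369 - (85 + (-9 - 2 + 4))² = -20369 - (85 - 7)² = -20369 - 1*78² = -20369 - 1*6084 = -20369 - 6084 = -26453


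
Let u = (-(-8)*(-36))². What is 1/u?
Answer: 1/82944 ≈ 1.2056e-5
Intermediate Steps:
u = 82944 (u = (-8*36)² = (-288)² = 82944)
1/u = 1/82944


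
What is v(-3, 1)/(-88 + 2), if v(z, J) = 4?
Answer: -2/43 ≈ -0.046512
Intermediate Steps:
v(-3, 1)/(-88 + 2) = 4/(-88 + 2) = 4/(-86) = -1/86*4 = -2/43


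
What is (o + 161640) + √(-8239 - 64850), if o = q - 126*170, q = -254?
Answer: 139966 + 3*I*√8121 ≈ 1.3997e+5 + 270.35*I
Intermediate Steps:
o = -21674 (o = -254 - 126*170 = -254 - 21420 = -21674)
(o + 161640) + √(-8239 - 64850) = (-21674 + 161640) + √(-8239 - 64850) = 139966 + √(-73089) = 139966 + 3*I*√8121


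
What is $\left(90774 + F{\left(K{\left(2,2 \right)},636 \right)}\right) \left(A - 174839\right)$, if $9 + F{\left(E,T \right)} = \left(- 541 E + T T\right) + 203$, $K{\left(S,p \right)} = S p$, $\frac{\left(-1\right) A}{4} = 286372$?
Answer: $-651317309100$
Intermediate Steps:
$A = -1145488$ ($A = \left(-4\right) 286372 = -1145488$)
$F{\left(E,T \right)} = 194 + T^{2} - 541 E$ ($F{\left(E,T \right)} = -9 - \left(-203 + 541 E - T T\right) = -9 - \left(-203 - T^{2} + 541 E\right) = -9 + \left(203 + T^{2} - 541 E\right) = 194 + T^{2} - 541 E$)
$\left(90774 + F{\left(K{\left(2,2 \right)},636 \right)}\right) \left(A - 174839\right) = \left(90774 + \left(194 + 636^{2} - 541 \cdot 2 \cdot 2\right)\right) \left(-1145488 - 174839\right) = \left(90774 + \left(194 + 404496 - 2164\right)\right) \left(-1320327\right) = \left(90774 + 402526\right) \left(-1320327\right) = 493300 \left(-1320327\right) = -651317309100$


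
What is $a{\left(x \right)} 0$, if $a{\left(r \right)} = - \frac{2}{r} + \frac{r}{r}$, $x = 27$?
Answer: $0$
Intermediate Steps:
$a{\left(r \right)} = 1 - \frac{2}{r}$ ($a{\left(r \right)} = - \frac{2}{r} + 1 = 1 - \frac{2}{r}$)
$a{\left(x \right)} 0 = \frac{-2 + 27}{27} \cdot 0 = \frac{1}{27} \cdot 25 \cdot 0 = \frac{25}{27} \cdot 0 = 0$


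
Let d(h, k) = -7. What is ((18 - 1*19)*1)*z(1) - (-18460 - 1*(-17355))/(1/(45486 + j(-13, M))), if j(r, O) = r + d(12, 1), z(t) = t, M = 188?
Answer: 50239929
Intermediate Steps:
j(r, O) = -7 + r (j(r, O) = r - 7 = -7 + r)
((18 - 1*19)*1)*z(1) - (-18460 - 1*(-17355))/(1/(45486 + j(-13, M))) = ((18 - 1*19)*1)*1 - (-18460 - 1*(-17355))/(1/(45486 + (-7 - 13))) = ((18 - 19)*1)*1 - (-18460 + 17355)/(1/(45486 - 20)) = -1*1*1 - (-1105)/(1/45466) = -1*1 - (-1105)/1/45466 = -1 - (-1105)*45466 = -1 - 1*(-50239930) = -1 + 50239930 = 50239929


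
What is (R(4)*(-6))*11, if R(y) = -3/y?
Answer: 99/2 ≈ 49.500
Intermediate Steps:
(R(4)*(-6))*11 = (-3/4*(-6))*11 = (-3*1/4*(-6))*11 = -3/4*(-6)*11 = (9/2)*11 = 99/2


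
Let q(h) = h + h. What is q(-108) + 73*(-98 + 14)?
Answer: -6348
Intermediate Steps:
q(h) = 2*h
q(-108) + 73*(-98 + 14) = 2*(-108) + 73*(-98 + 14) = -216 + 73*(-84) = -216 - 6132 = -6348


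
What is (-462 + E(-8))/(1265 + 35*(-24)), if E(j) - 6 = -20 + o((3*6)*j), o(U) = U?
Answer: -124/85 ≈ -1.4588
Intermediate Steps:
E(j) = -14 + 18*j (E(j) = 6 + (-20 + (3*6)*j) = 6 + (-20 + 18*j) = -14 + 18*j)
(-462 + E(-8))/(1265 + 35*(-24)) = (-462 + (-14 + 18*(-8)))/(1265 + 35*(-24)) = (-462 + (-14 - 144))/(1265 - 840) = (-462 - 158)/425 = -620*1/425 = -124/85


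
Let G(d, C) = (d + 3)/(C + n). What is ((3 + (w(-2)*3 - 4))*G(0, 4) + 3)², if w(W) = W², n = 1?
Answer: 2304/25 ≈ 92.160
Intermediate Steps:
G(d, C) = (3 + d)/(1 + C) (G(d, C) = (d + 3)/(C + 1) = (3 + d)/(1 + C))
((3 + (w(-2)*3 - 4))*G(0, 4) + 3)² = ((3 + ((-2)²*3 - 4))*((3 + 0)/(1 + 4)) + 3)² = ((3 + (4*3 - 4))*(3/5) + 3)² = ((3 + (12 - 4))*((⅕)*3) + 3)² = ((3 + 8)*(⅗) + 3)² = (11*(⅗) + 3)² = (33/5 + 3)² = (48/5)² = 2304/25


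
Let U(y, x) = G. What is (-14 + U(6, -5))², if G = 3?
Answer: 121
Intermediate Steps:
U(y, x) = 3
(-14 + U(6, -5))² = (-14 + 3)² = (-11)² = 121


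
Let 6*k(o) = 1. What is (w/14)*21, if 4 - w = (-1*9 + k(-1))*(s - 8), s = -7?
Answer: -771/4 ≈ -192.75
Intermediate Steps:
k(o) = 1/6 (k(o) = (1/6)*1 = 1/6)
w = -257/2 (w = 4 - (-1*9 + 1/6)*(-7 - 8) = 4 - (-9 + 1/6)*(-15) = 4 - (-53)*(-15)/6 = 4 - 1*265/2 = 4 - 265/2 = -257/2 ≈ -128.50)
(w/14)*21 = (-257/2/14)*21 = ((1/14)*(-257/2))*21 = -257/28*21 = -771/4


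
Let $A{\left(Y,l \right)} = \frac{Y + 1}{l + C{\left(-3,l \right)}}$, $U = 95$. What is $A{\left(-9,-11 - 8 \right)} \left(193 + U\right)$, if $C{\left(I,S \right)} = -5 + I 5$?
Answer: $\frac{768}{13} \approx 59.077$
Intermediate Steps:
$C{\left(I,S \right)} = -5 + 5 I$
$A{\left(Y,l \right)} = \frac{1 + Y}{-20 + l}$ ($A{\left(Y,l \right)} = \frac{Y + 1}{l + \left(-5 + 5 \left(-3\right)\right)} = \frac{1 + Y}{l - 20} = \frac{1 + Y}{-20 + l}$)
$A{\left(-9,-11 - 8 \right)} \left(193 + U\right) = \frac{1 - 9}{-20 - 19} \left(193 + 95\right) = \frac{1}{-20 - 19} \left(-8\right) 288 = \frac{1}{-39} \left(-8\right) 288 = \left(- \frac{1}{39}\right) \left(-8\right) 288 = \frac{8}{39} \cdot 288 = \frac{768}{13}$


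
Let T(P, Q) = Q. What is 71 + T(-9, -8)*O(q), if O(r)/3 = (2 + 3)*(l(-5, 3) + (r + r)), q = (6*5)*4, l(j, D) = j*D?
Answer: -26929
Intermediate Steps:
l(j, D) = D*j
q = 120 (q = 30*4 = 120)
O(r) = -225 + 30*r (O(r) = 3*((2 + 3)*(3*(-5) + (r + r))) = 3*(5*(-15 + 2*r)) = 3*(-75 + 10*r) = -225 + 30*r)
71 + T(-9, -8)*O(q) = 71 - 8*(-225 + 30*120) = 71 - 8*(-225 + 3600) = 71 - 8*3375 = 71 - 27000 = -26929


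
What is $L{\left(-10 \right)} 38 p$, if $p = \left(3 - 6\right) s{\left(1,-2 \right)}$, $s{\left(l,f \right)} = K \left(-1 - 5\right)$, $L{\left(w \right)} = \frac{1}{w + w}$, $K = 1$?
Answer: $- \frac{171}{5} \approx -34.2$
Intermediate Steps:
$L{\left(w \right)} = \frac{1}{2 w}$
$s{\left(l,f \right)} = -6$ ($s{\left(l,f \right)} = 1 \left(-1 - 5\right) = 1 \left(-6\right) = -6$)
$p = 18$ ($p = \left(3 - 6\right) \left(-6\right) = \left(-3\right) \left(-6\right) = 18$)
$L{\left(-10 \right)} 38 p = \frac{1}{2 \left(-10\right)} 38 \cdot 18 = \frac{1}{2} \left(- \frac{1}{10}\right) 38 \cdot 18 = \left(- \frac{1}{20}\right) 38 \cdot 18 = \left(- \frac{19}{10}\right) 18 = - \frac{171}{5}$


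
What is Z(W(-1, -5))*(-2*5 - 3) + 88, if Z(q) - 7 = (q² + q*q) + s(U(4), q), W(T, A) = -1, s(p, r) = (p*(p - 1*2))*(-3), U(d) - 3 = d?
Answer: 1336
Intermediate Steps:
U(d) = 3 + d
s(p, r) = -3*p*(-2 + p) (s(p, r) = (p*(p - 2))*(-3) = (p*(-2 + p))*(-3) = -3*p*(-2 + p))
Z(q) = -98 + 2*q² (Z(q) = 7 + ((q² + q*q) + 3*(3 + 4)*(2 - (3 + 4))) = 7 + ((q² + q²) + 3*7*(2 - 1*7)) = 7 + (2*q² + 3*7*(2 - 7)) = 7 + (2*q² + 3*7*(-5)) = 7 + (2*q² - 105) = 7 + (-105 + 2*q²) = -98 + 2*q²)
Z(W(-1, -5))*(-2*5 - 3) + 88 = (-98 + 2*(-1)²)*(-2*5 - 3) + 88 = (-98 + 2*1)*(-10 - 3) + 88 = (-98 + 2)*(-13) + 88 = -96*(-13) + 88 = 1248 + 88 = 1336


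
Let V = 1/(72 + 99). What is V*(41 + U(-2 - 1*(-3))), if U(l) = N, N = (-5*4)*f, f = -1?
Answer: 61/171 ≈ 0.35673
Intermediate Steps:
N = 20 (N = -5*4*(-1) = -20*(-1) = 20)
U(l) = 20
V = 1/171 ≈ 0.0058480
V*(41 + U(-2 - 1*(-3))) = (41 + 20)/171 = (1/171)*61 = 61/171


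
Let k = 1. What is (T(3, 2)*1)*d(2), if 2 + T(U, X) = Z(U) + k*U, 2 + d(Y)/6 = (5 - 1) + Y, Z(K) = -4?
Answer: -72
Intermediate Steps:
d(Y) = 12 + 6*Y (d(Y) = -12 + 6*((5 - 1) + Y) = -12 + 6*(4 + Y) = -12 + (24 + 6*Y) = 12 + 6*Y)
T(U, X) = -6 + U (T(U, X) = -2 + (-4 + 1*U) = -2 + (-4 + U) = -6 + U)
(T(3, 2)*1)*d(2) = ((-6 + 3)*1)*(12 + 6*2) = (-3*1)*(12 + 12) = -3*24 = -72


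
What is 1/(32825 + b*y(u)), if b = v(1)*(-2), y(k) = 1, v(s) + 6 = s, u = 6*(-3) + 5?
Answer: 1/32835 ≈ 3.0455e-5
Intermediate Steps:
u = -13 (u = -18 + 5 = -13)
v(s) = -6 + s
b = 10 (b = (-6 + 1)*(-2) = -5*(-2) = 10)
1/(32825 + b*y(u)) = 1/(32825 + 10*1) = 1/(32825 + 10) = 1/32835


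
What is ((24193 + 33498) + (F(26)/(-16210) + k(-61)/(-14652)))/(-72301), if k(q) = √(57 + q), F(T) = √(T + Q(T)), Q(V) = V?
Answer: -57691/72301 + I/529677126 + √13/585999605 ≈ -0.79793 + 1.8879e-9*I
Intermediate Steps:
F(T) = √2*√T (F(T) = √(T + T) = √(2*T) = √2*√T)
((24193 + 33498) + (F(26)/(-16210) + k(-61)/(-14652)))/(-72301) = ((24193 + 33498) + ((√2*√26)/(-16210) + √(57 - 61)/(-14652)))/(-72301) = (57691 + ((2*√13)*(-1/16210) + √(-4)*(-1/14652)))*(-1/72301) = (57691 + (-√13/8105 + (2*I)*(-1/14652)))*(-1/72301) = (57691 + (-√13/8105 - I/7326))*(-1/72301) = (57691 + (-I/7326 - √13/8105))*(-1/72301) = (57691 - I/7326 - √13/8105)*(-1/72301) = -57691/72301 + I/529677126 + √13/585999605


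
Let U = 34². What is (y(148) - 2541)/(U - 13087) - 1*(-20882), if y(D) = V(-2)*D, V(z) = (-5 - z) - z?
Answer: 249145831/11931 ≈ 20882.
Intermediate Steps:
V(z) = -5 - 2*z
U = 1156
y(D) = -D (y(D) = (-5 - 2*(-2))*D = (-5 + 4)*D = -D)
(y(148) - 2541)/(U - 13087) - 1*(-20882) = (-1*148 - 2541)/(1156 - 13087) - 1*(-20882) = (-148 - 2541)/(-11931) + 20882 = -2689*(-1/11931) + 20882 = 2689/11931 + 20882 = 249145831/11931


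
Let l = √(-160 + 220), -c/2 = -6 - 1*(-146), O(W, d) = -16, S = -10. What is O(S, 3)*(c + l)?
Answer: 4480 - 32*√15 ≈ 4356.1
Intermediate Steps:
c = -280 (c = -2*(-6 - 1*(-146)) = -2*(-6 + 146) = -2*140 = -280)
l = 2*√15 (l = √60 = 2*√15 ≈ 7.7460)
O(S, 3)*(c + l) = -16*(-280 + 2*√15) = 4480 - 32*√15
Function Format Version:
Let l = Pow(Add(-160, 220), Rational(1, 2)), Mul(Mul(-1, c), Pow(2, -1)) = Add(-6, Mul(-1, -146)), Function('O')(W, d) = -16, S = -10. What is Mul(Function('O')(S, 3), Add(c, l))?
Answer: Add(4480, Mul(-32, Pow(15, Rational(1, 2)))) ≈ 4356.1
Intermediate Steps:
c = -280 (c = Mul(-2, Add(-6, Mul(-1, -146))) = Mul(-2, Add(-6, 146)) = Mul(-2, 140) = -280)
l = Mul(2, Pow(15, Rational(1, 2))) (l = Pow(60, Rational(1, 2)) = Mul(2, Pow(15, Rational(1, 2))) ≈ 7.7460)
Mul(Function('O')(S, 3), Add(c, l)) = Mul(-16, Add(-280, Mul(2, Pow(15, Rational(1, 2))))) = Add(4480, Mul(-32, Pow(15, Rational(1, 2))))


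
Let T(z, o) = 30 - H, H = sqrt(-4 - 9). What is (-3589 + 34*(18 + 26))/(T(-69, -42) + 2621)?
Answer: -5548543/7027814 - 2093*I*sqrt(13)/7027814 ≈ -0.78951 - 0.0010738*I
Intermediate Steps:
H = I*sqrt(13) (H = sqrt(-13) = I*sqrt(13) ≈ 3.6056*I)
T(z, o) = 30 - I*sqrt(13)
(-3589 + 34*(18 + 26))/(T(-69, -42) + 2621) = (-3589 + 34*(18 + 26))/((30 - I*sqrt(13)) + 2621) = (-3589 + 34*44)/(2651 - I*sqrt(13)) = (-3589 + 1496)/(2651 - I*sqrt(13)) = -2093/(2651 - I*sqrt(13))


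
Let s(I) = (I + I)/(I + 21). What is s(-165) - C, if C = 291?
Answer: -6929/24 ≈ -288.71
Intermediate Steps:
s(I) = 2*I/(21 + I) (s(I) = (2*I)/(21 + I) = 2*I/(21 + I))
s(-165) - C = 2*(-165)/(21 - 165) - 1*291 = 2*(-165)/(-144) - 291 = 2*(-165)*(-1/144) - 291 = 55/24 - 291 = -6929/24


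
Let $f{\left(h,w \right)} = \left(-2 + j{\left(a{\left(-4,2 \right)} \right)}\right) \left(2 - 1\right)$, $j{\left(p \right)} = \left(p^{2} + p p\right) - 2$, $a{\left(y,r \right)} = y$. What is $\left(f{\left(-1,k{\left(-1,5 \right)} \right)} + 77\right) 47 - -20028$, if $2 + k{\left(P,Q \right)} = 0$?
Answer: $24963$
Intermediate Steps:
$k{\left(P,Q \right)} = -2$ ($k{\left(P,Q \right)} = -2 + 0 = -2$)
$j{\left(p \right)} = -2 + 2 p^{2}$ ($j{\left(p \right)} = \left(p^{2} + p^{2}\right) - 2 = 2 p^{2} - 2 = -2 + 2 p^{2}$)
$f{\left(h,w \right)} = 28$ ($f{\left(h,w \right)} = \left(-2 - \left(2 - 2 \left(-4\right)^{2}\right)\right) \left(2 - 1\right) = \left(-2 + \left(-2 + 2 \cdot 16\right)\right) 1 = \left(-2 + \left(-2 + 32\right)\right) 1 = \left(-2 + 30\right) 1 = 28 \cdot 1 = 28$)
$\left(f{\left(-1,k{\left(-1,5 \right)} \right)} + 77\right) 47 - -20028 = \left(28 + 77\right) 47 - -20028 = 105 \cdot 47 + 20028 = 4935 + 20028 = 24963$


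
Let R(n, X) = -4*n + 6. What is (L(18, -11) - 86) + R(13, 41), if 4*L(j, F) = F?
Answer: -539/4 ≈ -134.75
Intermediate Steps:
R(n, X) = 6 - 4*n
L(j, F) = F/4
(L(18, -11) - 86) + R(13, 41) = ((¼)*(-11) - 86) + (6 - 4*13) = (-11/4 - 86) + (6 - 52) = -355/4 - 46 = -539/4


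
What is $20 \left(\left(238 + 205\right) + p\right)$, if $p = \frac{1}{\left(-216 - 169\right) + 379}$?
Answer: $\frac{26570}{3} \approx 8856.7$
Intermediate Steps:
$p = - \frac{1}{6}$ ($p = \frac{1}{-385 + 379} = \frac{1}{-6} = - \frac{1}{6} \approx -0.16667$)
$20 \left(\left(238 + 205\right) + p\right) = 20 \left(\left(238 + 205\right) - \frac{1}{6}\right) = 20 \left(443 - \frac{1}{6}\right) = 20 \cdot \frac{2657}{6} = \frac{26570}{3}$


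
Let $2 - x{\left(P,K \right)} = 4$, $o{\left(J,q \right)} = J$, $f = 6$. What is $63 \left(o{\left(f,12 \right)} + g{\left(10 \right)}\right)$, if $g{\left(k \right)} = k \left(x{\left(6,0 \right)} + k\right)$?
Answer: $5418$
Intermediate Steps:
$x{\left(P,K \right)} = -2$ ($x{\left(P,K \right)} = 2 - 4 = -2$)
$g{\left(k \right)} = k \left(-2 + k\right)$
$63 \left(o{\left(f,12 \right)} + g{\left(10 \right)}\right) = 63 \left(6 + 10 \left(-2 + 10\right)\right) = 63 \left(6 + 10 \cdot 8\right) = 63 \left(6 + 80\right) = 63 \cdot 86 = 5418$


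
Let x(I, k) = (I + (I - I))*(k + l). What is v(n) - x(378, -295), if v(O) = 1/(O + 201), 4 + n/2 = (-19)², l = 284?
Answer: 3804571/915 ≈ 4158.0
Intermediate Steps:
x(I, k) = I*(284 + k) (x(I, k) = (I + (I - I))*(k + 284) = (I + 0)*(284 + k) = I*(284 + k))
n = 714 (n = -8 + 2*(-19)² = -8 + 2*361 = -8 + 722 = 714)
v(O) = 1/(201 + O)
v(n) - x(378, -295) = 1/(201 + 714) - 378*(284 - 295) = 1/915 - 378*(-11) = 1/915 - 1*(-4158) = 1/915 + 4158 = 3804571/915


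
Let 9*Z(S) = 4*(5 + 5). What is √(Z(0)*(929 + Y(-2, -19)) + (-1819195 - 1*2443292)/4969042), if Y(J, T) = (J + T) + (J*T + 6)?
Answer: √940057065094506034/14907126 ≈ 65.040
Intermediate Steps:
Z(S) = 40/9 (Z(S) = (4*(5 + 5))/9 = (4*10)/9 = (⅑)*40 = 40/9)
Y(J, T) = 6 + J + T + J*T (Y(J, T) = (J + T) + (6 + J*T) = 6 + J + T + J*T)
√(Z(0)*(929 + Y(-2, -19)) + (-1819195 - 1*2443292)/4969042) = √(40*(929 + (6 - 2 - 19 - 2*(-19)))/9 + (-1819195 - 1*2443292)/4969042) = √(40*(929 + (6 - 2 - 19 + 38))/9 + (-1819195 - 2443292)*(1/4969042)) = √(40*(929 + 23)/9 - 4262487*1/4969042) = √((40/9)*952 - 4262487/4969042) = √(38080/9 - 4262487/4969042) = √(189182756977/44721378) = √940057065094506034/14907126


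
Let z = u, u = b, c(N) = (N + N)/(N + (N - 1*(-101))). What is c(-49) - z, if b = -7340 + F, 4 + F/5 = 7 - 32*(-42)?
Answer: 1717/3 ≈ 572.33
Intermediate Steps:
F = 6735 (F = -20 + 5*(7 - 32*(-42)) = -20 + 5*(7 + 1344) = -20 + 5*1351 = -20 + 6755 = 6735)
c(N) = 2*N/(101 + 2*N) (c(N) = (2*N)/(N + (N + 101)) = (2*N)/(N + (101 + N)) = (2*N)/(101 + 2*N) = 2*N/(101 + 2*N))
b = -605 (b = -7340 + 6735 = -605)
u = -605
z = -605
c(-49) - z = 2*(-49)/(101 + 2*(-49)) - 1*(-605) = 2*(-49)/(101 - 98) + 605 = 2*(-49)/3 + 605 = 2*(-49)*(⅓) + 605 = -98/3 + 605 = 1717/3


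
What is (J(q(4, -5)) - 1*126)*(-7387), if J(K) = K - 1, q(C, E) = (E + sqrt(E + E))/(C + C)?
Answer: 7542127/8 - 7387*I*sqrt(10)/8 ≈ 9.4277e+5 - 2920.0*I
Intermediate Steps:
q(C, E) = (E + sqrt(2)*sqrt(E))/(2*C) (q(C, E) = (E + sqrt(2*E))/((2*C)) = (E + sqrt(2)*sqrt(E))*(1/(2*C)) = (E + sqrt(2)*sqrt(E))/(2*C))
J(K) = -1 + K
(J(q(4, -5)) - 1*126)*(-7387) = ((-1 + (1/2)*(-5 + sqrt(2)*sqrt(-5))/4) - 1*126)*(-7387) = ((-1 + (1/2)*(1/4)*(-5 + sqrt(2)*(I*sqrt(5)))) - 126)*(-7387) = ((-1 + (1/2)*(1/4)*(-5 + I*sqrt(10))) - 126)*(-7387) = ((-1 + (-5/8 + I*sqrt(10)/8)) - 126)*(-7387) = ((-13/8 + I*sqrt(10)/8) - 126)*(-7387) = (-1021/8 + I*sqrt(10)/8)*(-7387) = 7542127/8 - 7387*I*sqrt(10)/8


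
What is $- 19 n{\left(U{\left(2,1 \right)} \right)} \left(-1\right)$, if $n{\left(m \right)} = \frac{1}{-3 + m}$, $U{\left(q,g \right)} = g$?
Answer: $- \frac{19}{2} \approx -9.5$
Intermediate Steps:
$- 19 n{\left(U{\left(2,1 \right)} \right)} \left(-1\right) = - \frac{19}{-3 + 1} \left(-1\right) = - \frac{19}{-2} \left(-1\right) = \left(-19\right) \left(- \frac{1}{2}\right) \left(-1\right) = \frac{19}{2} \left(-1\right) = - \frac{19}{2}$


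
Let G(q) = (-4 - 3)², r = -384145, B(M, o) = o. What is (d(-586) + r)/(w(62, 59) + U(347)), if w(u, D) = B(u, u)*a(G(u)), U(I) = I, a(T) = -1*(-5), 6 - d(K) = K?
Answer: -42617/73 ≈ -583.79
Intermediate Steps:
d(K) = 6 - K
G(q) = 49 (G(q) = (-7)² = 49)
a(T) = 5
w(u, D) = 5*u (w(u, D) = u*5 = 5*u)
(d(-586) + r)/(w(62, 59) + U(347)) = ((6 - 1*(-586)) - 384145)/(5*62 + 347) = ((6 + 586) - 384145)/(310 + 347) = (592 - 384145)/657 = -383553*1/657 = -42617/73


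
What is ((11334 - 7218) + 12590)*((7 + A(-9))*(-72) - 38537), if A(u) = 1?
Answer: -653421778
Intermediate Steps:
((11334 - 7218) + 12590)*((7 + A(-9))*(-72) - 38537) = ((11334 - 7218) + 12590)*((7 + 1)*(-72) - 38537) = (4116 + 12590)*(8*(-72) - 38537) = 16706*(-576 - 38537) = 16706*(-39113) = -653421778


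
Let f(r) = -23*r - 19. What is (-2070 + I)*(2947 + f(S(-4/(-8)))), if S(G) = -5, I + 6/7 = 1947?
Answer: -2638281/7 ≈ -3.7690e+5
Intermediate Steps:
I = 13623/7 (I = -6/7 + 1947 = 13623/7 ≈ 1946.1)
f(r) = -19 - 23*r
(-2070 + I)*(2947 + f(S(-4/(-8)))) = (-2070 + 13623/7)*(2947 + (-19 - 23*(-5))) = -867*(2947 + (-19 + 115))/7 = -867*(2947 + 96)/7 = -867/7*3043 = -2638281/7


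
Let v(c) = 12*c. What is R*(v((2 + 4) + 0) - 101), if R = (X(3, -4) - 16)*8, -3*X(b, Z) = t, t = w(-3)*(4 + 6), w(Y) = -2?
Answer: 6496/3 ≈ 2165.3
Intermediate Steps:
t = -20 (t = -2*(4 + 6) = -2*10 = -20)
X(b, Z) = 20/3 (X(b, Z) = -⅓*(-20) = 20/3)
R = -224/3 (R = (20/3 - 16)*8 = -28/3*8 = -224/3 ≈ -74.667)
R*(v((2 + 4) + 0) - 101) = -224*(12*((2 + 4) + 0) - 101)/3 = -224*(12*(6 + 0) - 101)/3 = -224*(12*6 - 101)/3 = -224*(72 - 101)/3 = -224/3*(-29) = 6496/3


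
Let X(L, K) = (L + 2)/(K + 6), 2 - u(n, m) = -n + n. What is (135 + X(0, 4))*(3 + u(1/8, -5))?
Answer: 676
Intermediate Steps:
u(n, m) = 2 (u(n, m) = 2 - (-n + n) = 2 - 1*0 = 2 + 0 = 2)
X(L, K) = (2 + L)/(6 + K)
(135 + X(0, 4))*(3 + u(1/8, -5)) = (135 + (2 + 0)/(6 + 4))*(3 + 2) = (135 + 2/10)*5 = (135 + (1/10)*2)*5 = (135 + 1/5)*5 = (676/5)*5 = 676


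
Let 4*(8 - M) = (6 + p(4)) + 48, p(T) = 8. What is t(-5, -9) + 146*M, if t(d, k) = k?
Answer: -1104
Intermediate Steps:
M = -15/2 (M = 8 - ((6 + 8) + 48)/4 = 8 - (14 + 48)/4 = 8 - ¼*62 = 8 - 31/2 = -15/2 ≈ -7.5000)
t(-5, -9) + 146*M = -9 + 146*(-15/2) = -9 - 1095 = -1104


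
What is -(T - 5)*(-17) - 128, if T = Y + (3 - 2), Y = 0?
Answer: -196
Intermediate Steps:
T = 1 (T = 0 + (3 - 2) = 0 + 1 = 1)
-(T - 5)*(-17) - 128 = -(1 - 5)*(-17) - 128 = -1*(-4)*(-17) - 128 = 4*(-17) - 128 = -68 - 128 = -196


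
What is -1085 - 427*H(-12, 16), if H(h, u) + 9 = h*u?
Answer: 84742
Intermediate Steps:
H(h, u) = -9 + h*u
-1085 - 427*H(-12, 16) = -1085 - 427*(-9 - 12*16) = -1085 - 427*(-9 - 192) = -1085 - 427*(-201) = -1085 + 85827 = 84742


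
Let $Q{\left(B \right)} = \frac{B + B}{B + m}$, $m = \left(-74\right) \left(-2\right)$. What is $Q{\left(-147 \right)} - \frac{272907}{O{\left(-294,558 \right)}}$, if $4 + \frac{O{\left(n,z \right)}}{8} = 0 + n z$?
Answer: $- \frac{385586805}{1312448} \approx -293.79$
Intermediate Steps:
$m = 148$
$O{\left(n,z \right)} = -32 + 8 n z$ ($O{\left(n,z \right)} = -32 + 8 \left(0 + n z\right) = -32 + 8 n z$)
$Q{\left(B \right)} = \frac{2 B}{148 + B}$ ($Q{\left(B \right)} = \frac{B + B}{B + 148} = \frac{2 B}{148 + B}$)
$Q{\left(-147 \right)} - \frac{272907}{O{\left(-294,558 \right)}} = 2 \left(-147\right) \frac{1}{148 - 147} - \frac{272907}{-32 + 8 \left(-294\right) 558} = 2 \left(-147\right) 1^{-1} - \frac{272907}{-32 - 1312416} = 2 \left(-147\right) 1 - \frac{272907}{-1312448} = -294 - 272907 \left(- \frac{1}{1312448}\right) = -294 - - \frac{272907}{1312448} = -294 + \frac{272907}{1312448} = - \frac{385586805}{1312448}$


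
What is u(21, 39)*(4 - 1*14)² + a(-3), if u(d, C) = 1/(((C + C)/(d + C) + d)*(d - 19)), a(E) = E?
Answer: -169/223 ≈ -0.75785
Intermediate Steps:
u(d, C) = 1/((-19 + d)*(d + 2*C/(C + d))) (u(d, C) = 1/(((2*C)/(C + d) + d)*(-19 + d)) = 1/((2*C/(C + d) + d)*(-19 + d)) = 1/((d + 2*C/(C + d))*(-19 + d)) = 1/((-19 + d)*(d + 2*C/(C + d))))
u(21, 39)*(4 - 1*14)² + a(-3) = ((39 + 21)/(21³ - 38*39 - 19*21² + 39*21² - 17*39*21))*(4 - 1*14)² - 3 = (60/(9261 - 1482 - 19*441 + 39*441 - 13923))*(4 - 14)² - 3 = (60/(9261 - 1482 - 8379 + 17199 - 13923))*(-10)² - 3 = (60/2676)*100 - 3 = ((1/2676)*60)*100 - 3 = (5/223)*100 - 3 = 500/223 - 3 = -169/223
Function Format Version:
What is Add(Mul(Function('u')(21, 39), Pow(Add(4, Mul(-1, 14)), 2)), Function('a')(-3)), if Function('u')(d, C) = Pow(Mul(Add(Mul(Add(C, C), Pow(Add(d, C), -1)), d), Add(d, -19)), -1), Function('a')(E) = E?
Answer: Rational(-169, 223) ≈ -0.75785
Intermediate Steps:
Function('u')(d, C) = Mul(Pow(Add(-19, d), -1), Pow(Add(d, Mul(2, C, Pow(Add(C, d), -1))), -1)) (Function('u')(d, C) = Pow(Mul(Add(Mul(Mul(2, C), Pow(Add(C, d), -1)), d), Add(-19, d)), -1) = Pow(Mul(Add(Mul(2, C, Pow(Add(C, d), -1)), d), Add(-19, d)), -1) = Pow(Mul(Add(d, Mul(2, C, Pow(Add(C, d), -1))), Add(-19, d)), -1) = Pow(Mul(Add(-19, d), Add(d, Mul(2, C, Pow(Add(C, d), -1)))), -1) = Mul(Pow(Add(-19, d), -1), Pow(Add(d, Mul(2, C, Pow(Add(C, d), -1))), -1)))
Add(Mul(Function('u')(21, 39), Pow(Add(4, Mul(-1, 14)), 2)), Function('a')(-3)) = Add(Mul(Mul(Pow(Add(Pow(21, 3), Mul(-38, 39), Mul(-19, Pow(21, 2)), Mul(39, Pow(21, 2)), Mul(-17, 39, 21)), -1), Add(39, 21)), Pow(Add(4, Mul(-1, 14)), 2)), -3) = Add(Mul(Mul(Pow(Add(9261, -1482, Mul(-19, 441), Mul(39, 441), -13923), -1), 60), Pow(Add(4, -14), 2)), -3) = Add(Mul(Mul(Pow(Add(9261, -1482, -8379, 17199, -13923), -1), 60), Pow(-10, 2)), -3) = Add(Mul(Mul(Pow(2676, -1), 60), 100), -3) = Add(Mul(Mul(Rational(1, 2676), 60), 100), -3) = Add(Mul(Rational(5, 223), 100), -3) = Add(Rational(500, 223), -3) = Rational(-169, 223)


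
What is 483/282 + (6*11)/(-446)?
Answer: 32801/20962 ≈ 1.5648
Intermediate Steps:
483/282 + (6*11)/(-446) = 483*(1/282) + 66*(-1/446) = 161/94 - 33/223 = 32801/20962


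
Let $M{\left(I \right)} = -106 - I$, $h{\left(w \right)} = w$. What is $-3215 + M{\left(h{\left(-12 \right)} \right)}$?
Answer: $-3309$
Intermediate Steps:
$-3215 + M{\left(h{\left(-12 \right)} \right)} = -3215 - 94 = -3309$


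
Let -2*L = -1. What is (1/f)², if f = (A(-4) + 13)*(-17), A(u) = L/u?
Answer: 64/3066001 ≈ 2.0874e-5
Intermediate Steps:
L = ½ (L = -½*(-1) = ½ ≈ 0.50000)
A(u) = 1/(2*u)
f = -1751/8 (f = ((½)/(-4) + 13)*(-17) = ((½)*(-¼) + 13)*(-17) = (-⅛ + 13)*(-17) = (103/8)*(-17) = -1751/8 ≈ -218.88)
(1/f)² = (1/(-1751/8))² = (-8/1751)² = 64/3066001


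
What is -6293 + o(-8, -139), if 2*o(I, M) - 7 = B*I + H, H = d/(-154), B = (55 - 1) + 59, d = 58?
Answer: -519110/77 ≈ -6741.7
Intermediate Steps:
B = 113 (B = 54 + 59 = 113)
H = -29/77 (H = 58/(-154) = 58*(-1/154) = -29/77 ≈ -0.37662)
o(I, M) = 255/77 + 113*I/2 (o(I, M) = 7/2 + (113*I - 29/77)/2 = 7/2 + (-29/77 + 113*I)/2 = 7/2 + (-29/154 + 113*I/2) = 255/77 + 113*I/2)
-6293 + o(-8, -139) = -6293 + (255/77 + (113/2)*(-8)) = -6293 + (255/77 - 452) = -6293 - 34549/77 = -519110/77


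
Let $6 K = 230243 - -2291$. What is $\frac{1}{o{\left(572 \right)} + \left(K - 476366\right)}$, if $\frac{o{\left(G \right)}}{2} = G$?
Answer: $- \frac{3}{1309399} \approx -2.2911 \cdot 10^{-6}$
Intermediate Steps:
$K = \frac{116267}{3}$ ($K = \frac{230243 - -2291}{6} = \frac{230243 + 2291}{6} = \frac{1}{6} \cdot 232534 = \frac{116267}{3} \approx 38756.0$)
$o{\left(G \right)} = 2 G$
$\frac{1}{o{\left(572 \right)} + \left(K - 476366\right)} = \frac{1}{2 \cdot 572 + \left(\frac{116267}{3} - 476366\right)} = \frac{1}{1144 + \left(\frac{116267}{3} - 476366\right)} = \frac{1}{1144 - \frac{1312831}{3}} = \frac{1}{- \frac{1309399}{3}} = - \frac{3}{1309399}$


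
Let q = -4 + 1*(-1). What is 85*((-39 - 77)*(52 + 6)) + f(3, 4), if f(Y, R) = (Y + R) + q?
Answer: -571878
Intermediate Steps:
q = -5 (q = -4 - 1 = -5)
f(Y, R) = -5 + R + Y (f(Y, R) = (Y + R) - 5 = (R + Y) - 5 = -5 + R + Y)
85*((-39 - 77)*(52 + 6)) + f(3, 4) = 85*((-39 - 77)*(52 + 6)) + (-5 + 4 + 3) = 85*(-116*58) + 2 = 85*(-6728) + 2 = -571880 + 2 = -571878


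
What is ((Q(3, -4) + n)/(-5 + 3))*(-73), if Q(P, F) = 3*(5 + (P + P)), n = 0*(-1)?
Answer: 2409/2 ≈ 1204.5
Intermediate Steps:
n = 0
Q(P, F) = 15 + 6*P (Q(P, F) = 3*(5 + 2*P) = 15 + 6*P)
((Q(3, -4) + n)/(-5 + 3))*(-73) = (((15 + 6*3) + 0)/(-5 + 3))*(-73) = (((15 + 18) + 0)/(-2))*(-73) = ((33 + 0)*(-½))*(-73) = (33*(-½))*(-73) = -33/2*(-73) = 2409/2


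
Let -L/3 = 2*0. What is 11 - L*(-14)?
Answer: 11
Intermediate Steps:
L = 0 (L = -6*0 = -3*0 = 0)
11 - L*(-14) = 11 - 1*0*(-14) = 11 + 0*(-14) = 11 + 0 = 11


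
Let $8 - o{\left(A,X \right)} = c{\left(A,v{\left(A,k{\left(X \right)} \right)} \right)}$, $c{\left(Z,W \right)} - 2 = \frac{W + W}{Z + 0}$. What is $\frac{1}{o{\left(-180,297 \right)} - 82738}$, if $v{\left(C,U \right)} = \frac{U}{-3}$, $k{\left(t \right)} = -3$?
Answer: $- \frac{90}{7445879} \approx -1.2087 \cdot 10^{-5}$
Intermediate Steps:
$v{\left(C,U \right)} = - \frac{U}{3}$ ($v{\left(C,U \right)} = U \left(- \frac{1}{3}\right) = - \frac{U}{3}$)
$c{\left(Z,W \right)} = 2 + \frac{2 W}{Z}$ ($c{\left(Z,W \right)} = 2 + \frac{W + W}{Z + 0} = 2 + \frac{2 W}{Z}$)
$o{\left(A,X \right)} = 6 - \frac{2}{A}$ ($o{\left(A,X \right)} = 8 - \left(2 + \frac{2 \left(\left(- \frac{1}{3}\right) \left(-3\right)\right)}{A}\right) = 8 - \left(2 + 2 \cdot 1 \frac{1}{A}\right) = 8 - \left(2 + \frac{2}{A}\right) = 6 - \frac{2}{A}$)
$\frac{1}{o{\left(-180,297 \right)} - 82738} = \frac{1}{\left(6 - \frac{2}{-180}\right) - 82738} = \frac{1}{\left(6 - - \frac{1}{90}\right) - 82738} = \frac{1}{\left(6 + \frac{1}{90}\right) - 82738} = \frac{1}{\frac{541}{90} - 82738} = \frac{1}{- \frac{7445879}{90}} = - \frac{90}{7445879}$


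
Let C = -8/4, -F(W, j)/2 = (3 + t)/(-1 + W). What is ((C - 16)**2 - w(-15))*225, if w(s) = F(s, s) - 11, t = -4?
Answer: 603225/8 ≈ 75403.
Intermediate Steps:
F(W, j) = 2/(-1 + W) (F(W, j) = -2*(3 - 4)/(-1 + W) = -(-2)/(-1 + W) = 2/(-1 + W))
C = -2 (C = -8*1/4 = -2)
w(s) = -11 + 2/(-1 + s) (w(s) = 2/(-1 + s) - 11 = -11 + 2/(-1 + s))
((C - 16)**2 - w(-15))*225 = ((-2 - 16)**2 - (13 - 11*(-15))/(-1 - 15))*225 = ((-18)**2 - (13 + 165)/(-16))*225 = (324 - (-1)*178/16)*225 = (324 - 1*(-89/8))*225 = (324 + 89/8)*225 = (2681/8)*225 = 603225/8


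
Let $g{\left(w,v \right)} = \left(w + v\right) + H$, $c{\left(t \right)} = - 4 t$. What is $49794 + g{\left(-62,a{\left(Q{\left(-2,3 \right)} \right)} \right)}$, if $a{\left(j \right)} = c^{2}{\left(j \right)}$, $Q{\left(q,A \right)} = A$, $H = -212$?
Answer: $49664$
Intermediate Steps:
$a{\left(j \right)} = 16 j^{2}$ ($a{\left(j \right)} = \left(- 4 j\right)^{2} = 16 j^{2}$)
$g{\left(w,v \right)} = -212 + v + w$ ($g{\left(w,v \right)} = \left(w + v\right) - 212 = \left(v + w\right) - 212 = -212 + v + w$)
$49794 + g{\left(-62,a{\left(Q{\left(-2,3 \right)} \right)} \right)} = 49794 - \left(274 - 144\right) = 49794 - 130 = 49664$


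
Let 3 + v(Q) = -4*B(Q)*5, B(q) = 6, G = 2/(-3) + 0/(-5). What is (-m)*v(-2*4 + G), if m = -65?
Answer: -7995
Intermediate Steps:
G = -2/3 (G = 2*(-1/3) + 0*(-1/5) = -2/3 + 0 = -2/3 ≈ -0.66667)
v(Q) = -123 (v(Q) = -3 - 4*6*5 = -3 - 24*5 = -3 - 120 = -123)
(-m)*v(-2*4 + G) = -1*(-65)*(-123) = 65*(-123) = -7995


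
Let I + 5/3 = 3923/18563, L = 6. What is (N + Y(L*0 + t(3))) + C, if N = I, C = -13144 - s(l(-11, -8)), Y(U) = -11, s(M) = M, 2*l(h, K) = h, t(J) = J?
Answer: -1464727103/111378 ≈ -13151.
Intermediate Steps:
l(h, K) = h/2
C = -26277/2 (C = -13144 - (-11)/2 = -13144 - 1*(-11/2) = -13144 + 11/2 = -26277/2 ≈ -13139.)
I = -81046/55689 (I = -5/3 + 3923/18563 = -81046/55689 ≈ -1.4553)
N = -81046/55689 ≈ -1.4553
(N + Y(L*0 + t(3))) + C = (-81046/55689 - 11) - 26277/2 = -693625/55689 - 26277/2 = -1464727103/111378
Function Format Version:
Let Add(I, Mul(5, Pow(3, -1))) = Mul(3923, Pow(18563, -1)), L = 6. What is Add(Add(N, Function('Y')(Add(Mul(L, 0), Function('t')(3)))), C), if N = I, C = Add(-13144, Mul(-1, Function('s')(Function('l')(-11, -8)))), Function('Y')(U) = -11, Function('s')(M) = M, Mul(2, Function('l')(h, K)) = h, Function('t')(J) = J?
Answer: Rational(-1464727103, 111378) ≈ -13151.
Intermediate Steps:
Function('l')(h, K) = Mul(Rational(1, 2), h)
C = Rational(-26277, 2) (C = Add(-13144, Mul(-1, Mul(Rational(1, 2), -11))) = Add(-13144, Mul(-1, Rational(-11, 2))) = Add(-13144, Rational(11, 2)) = Rational(-26277, 2) ≈ -13139.)
I = Rational(-81046, 55689) (I = Add(Rational(-5, 3), Mul(3923, Pow(18563, -1))) = Add(Rational(-5, 3), Mul(3923, Rational(1, 18563))) = Add(Rational(-5, 3), Rational(3923, 18563)) = Rational(-81046, 55689) ≈ -1.4553)
N = Rational(-81046, 55689) ≈ -1.4553
Add(Add(N, Function('Y')(Add(Mul(L, 0), Function('t')(3)))), C) = Add(Add(Rational(-81046, 55689), -11), Rational(-26277, 2)) = Add(Rational(-693625, 55689), Rational(-26277, 2)) = Rational(-1464727103, 111378)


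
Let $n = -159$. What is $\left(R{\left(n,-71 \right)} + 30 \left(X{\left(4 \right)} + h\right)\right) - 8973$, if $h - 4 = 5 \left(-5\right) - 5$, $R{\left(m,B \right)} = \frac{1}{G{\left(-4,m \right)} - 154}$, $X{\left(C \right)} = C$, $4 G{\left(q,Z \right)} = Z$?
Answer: $- \frac{7465579}{775} \approx -9633.0$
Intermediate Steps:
$G{\left(q,Z \right)} = \frac{Z}{4}$
$R{\left(m,B \right)} = \frac{1}{-154 + \frac{m}{4}}$ ($R{\left(m,B \right)} = \frac{1}{\frac{m}{4} - 154} = \frac{1}{-154 + \frac{m}{4}}$)
$h = -26$ ($h = 4 + \left(5 \left(-5\right) - 5\right) = 4 - 30 = -26$)
$\left(R{\left(n,-71 \right)} + 30 \left(X{\left(4 \right)} + h\right)\right) - 8973 = \left(\frac{4}{-616 - 159} + 30 \left(4 - 26\right)\right) - 8973 = \left(\frac{4}{-775} + 30 \left(-22\right)\right) - 8973 = \left(4 \left(- \frac{1}{775}\right) - 660\right) - 8973 = \left(- \frac{4}{775} - 660\right) - 8973 = - \frac{511504}{775} - 8973 = - \frac{7465579}{775}$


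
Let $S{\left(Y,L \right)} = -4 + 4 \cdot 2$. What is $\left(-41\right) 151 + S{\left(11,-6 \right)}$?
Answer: $-6187$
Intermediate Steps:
$S{\left(Y,L \right)} = 4$ ($S{\left(Y,L \right)} = -4 + 8 = 4$)
$\left(-41\right) 151 + S{\left(11,-6 \right)} = \left(-41\right) 151 + 4 = -6191 + 4 = -6187$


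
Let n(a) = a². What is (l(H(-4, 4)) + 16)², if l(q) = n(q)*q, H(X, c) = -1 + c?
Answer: 1849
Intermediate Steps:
l(q) = q³ (l(q) = q²*q = q³)
(l(H(-4, 4)) + 16)² = ((-1 + 4)³ + 16)² = (3³ + 16)² = (27 + 16)² = 43² = 1849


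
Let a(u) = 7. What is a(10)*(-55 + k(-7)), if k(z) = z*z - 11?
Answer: -119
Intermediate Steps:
k(z) = -11 + z**2 (k(z) = z**2 - 11 = -11 + z**2)
a(10)*(-55 + k(-7)) = 7*(-55 + (-11 + (-7)**2)) = 7*(-55 + (-11 + 49)) = 7*(-55 + 38) = 7*(-17) = -119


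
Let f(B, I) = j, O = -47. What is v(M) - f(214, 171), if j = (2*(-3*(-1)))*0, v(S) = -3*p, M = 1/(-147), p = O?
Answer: 141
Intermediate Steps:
p = -47
M = -1/147 ≈ -0.0068027
v(S) = 141 (v(S) = -3*(-47) = 141)
j = 0 (j = (2*3)*0 = 6*0 = 0)
f(B, I) = 0
v(M) - f(214, 171) = 141 - 1*0 = 141 + 0 = 141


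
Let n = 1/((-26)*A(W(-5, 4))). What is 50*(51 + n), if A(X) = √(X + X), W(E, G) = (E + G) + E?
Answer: 2550 + 25*I*√3/78 ≈ 2550.0 + 0.55514*I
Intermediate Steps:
W(E, G) = G + 2*E
A(X) = √2*√X (A(X) = √(2*X) = √2*√X)
n = I*√3/156 (n = 1/((-26)*((√2*√(4 + 2*(-5))))) = -√2/(2*√(4 - 10))/26 = -(-I*√3/6)/26 = -(-1)*I*√3/156 = I*√3/156 ≈ 0.011103*I)
50*(51 + n) = 50*(51 + I*√3/156) = 2550 + 25*I*√3/78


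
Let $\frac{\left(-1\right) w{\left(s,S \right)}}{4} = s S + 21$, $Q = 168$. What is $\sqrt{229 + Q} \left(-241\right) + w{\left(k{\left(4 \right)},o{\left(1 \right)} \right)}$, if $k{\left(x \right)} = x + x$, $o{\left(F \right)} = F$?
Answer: $-116 - 241 \sqrt{397} \approx -4917.9$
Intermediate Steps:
$k{\left(x \right)} = 2 x$
$w{\left(s,S \right)} = -84 - 4 S s$ ($w{\left(s,S \right)} = - 4 \left(s S + 21\right) = - 4 \left(S s + 21\right) = - 4 \left(21 + S s\right) = -84 - 4 S s$)
$\sqrt{229 + Q} \left(-241\right) + w{\left(k{\left(4 \right)},o{\left(1 \right)} \right)} = \sqrt{229 + 168} \left(-241\right) - \left(84 + 4 \cdot 2 \cdot 4\right) = \sqrt{397} \left(-241\right) - \left(84 + 4 \cdot 8\right) = - 241 \sqrt{397} - 116 = -116 - 241 \sqrt{397}$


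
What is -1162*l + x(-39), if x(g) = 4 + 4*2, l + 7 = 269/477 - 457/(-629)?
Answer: 1994154038/300033 ≈ 6646.4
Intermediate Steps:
l = -1713041/300033 (l = -7 + (269/477 - 457/(-629)) = -7 + (269*(1/477) - 457*(-1/629)) = -7 + (269/477 + 457/629) = -7 + 387190/300033 = -1713041/300033 ≈ -5.7095)
x(g) = 12 (x(g) = 4 + 8 = 12)
-1162*l + x(-39) = -1162*(-1713041/300033) + 12 = 1990553642/300033 + 12 = 1994154038/300033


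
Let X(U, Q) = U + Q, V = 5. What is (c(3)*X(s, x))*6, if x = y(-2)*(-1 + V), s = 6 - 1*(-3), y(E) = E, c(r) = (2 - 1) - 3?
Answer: -12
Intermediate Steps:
c(r) = -2 (c(r) = 1 - 3 = -2)
s = 9 (s = 6 + 3 = 9)
x = -8 (x = -2*(-1 + 5) = -2*4 = -8)
X(U, Q) = Q + U
(c(3)*X(s, x))*6 = -2*(-8 + 9)*6 = -2*1*6 = -2*6 = -12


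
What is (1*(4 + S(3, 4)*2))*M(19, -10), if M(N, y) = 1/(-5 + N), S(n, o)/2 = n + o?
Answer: 16/7 ≈ 2.2857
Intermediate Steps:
S(n, o) = 2*n + 2*o (S(n, o) = 2*(n + o) = 2*n + 2*o)
(1*(4 + S(3, 4)*2))*M(19, -10) = (1*(4 + (2*3 + 2*4)*2))/(-5 + 19) = (1*(4 + (6 + 8)*2))/14 = (1*(4 + 14*2))*(1/14) = (1*(4 + 28))*(1/14) = (1*32)*(1/14) = 32*(1/14) = 16/7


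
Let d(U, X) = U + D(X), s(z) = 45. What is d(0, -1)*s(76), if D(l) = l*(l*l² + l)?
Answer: 90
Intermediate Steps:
D(l) = l*(l + l³) (D(l) = l*(l³ + l) = l*(l + l³))
d(U, X) = U + X² + X⁴ (d(U, X) = U + (X² + X⁴) = U + X² + X⁴)
d(0, -1)*s(76) = (0 + (-1)² + (-1)⁴)*45 = (0 + 1 + 1)*45 = 2*45 = 90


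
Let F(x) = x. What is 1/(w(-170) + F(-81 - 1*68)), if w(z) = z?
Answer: -1/319 ≈ -0.0031348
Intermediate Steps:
1/(w(-170) + F(-81 - 1*68)) = 1/(-170 + (-81 - 1*68)) = 1/(-170 + (-81 - 68)) = 1/(-170 - 149) = 1/(-319) = -1/319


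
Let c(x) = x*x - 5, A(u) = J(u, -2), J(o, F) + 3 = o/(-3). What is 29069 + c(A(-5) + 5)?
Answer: 261697/9 ≈ 29077.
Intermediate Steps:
J(o, F) = -3 - o/3 (J(o, F) = -3 + o/(-3) = -3 + o*(-⅓) = -3 - o/3)
A(u) = -3 - u/3
c(x) = -5 + x² (c(x) = x² - 5 = -5 + x²)
29069 + c(A(-5) + 5) = 29069 + (-5 + ((-3 - ⅓*(-5)) + 5)²) = 29069 + (-5 + ((-3 + 5/3) + 5)²) = 29069 + (-5 + (-4/3 + 5)²) = 29069 + (-5 + (11/3)²) = 29069 + (-5 + 121/9) = 29069 + 76/9 = 261697/9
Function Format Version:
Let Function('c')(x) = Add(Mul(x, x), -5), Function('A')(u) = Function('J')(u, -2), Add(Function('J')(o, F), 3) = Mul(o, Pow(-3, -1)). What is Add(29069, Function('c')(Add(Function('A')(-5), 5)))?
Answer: Rational(261697, 9) ≈ 29077.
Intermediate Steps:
Function('J')(o, F) = Add(-3, Mul(Rational(-1, 3), o)) (Function('J')(o, F) = Add(-3, Mul(o, Pow(-3, -1))) = Add(-3, Mul(o, Rational(-1, 3))) = Add(-3, Mul(Rational(-1, 3), o)))
Function('A')(u) = Add(-3, Mul(Rational(-1, 3), u))
Function('c')(x) = Add(-5, Pow(x, 2)) (Function('c')(x) = Add(Pow(x, 2), -5) = Add(-5, Pow(x, 2)))
Add(29069, Function('c')(Add(Function('A')(-5), 5))) = Add(29069, Add(-5, Pow(Add(Add(-3, Mul(Rational(-1, 3), -5)), 5), 2))) = Add(29069, Add(-5, Pow(Add(Add(-3, Rational(5, 3)), 5), 2))) = Add(29069, Add(-5, Pow(Add(Rational(-4, 3), 5), 2))) = Add(29069, Add(-5, Pow(Rational(11, 3), 2))) = Add(29069, Add(-5, Rational(121, 9))) = Add(29069, Rational(76, 9)) = Rational(261697, 9)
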